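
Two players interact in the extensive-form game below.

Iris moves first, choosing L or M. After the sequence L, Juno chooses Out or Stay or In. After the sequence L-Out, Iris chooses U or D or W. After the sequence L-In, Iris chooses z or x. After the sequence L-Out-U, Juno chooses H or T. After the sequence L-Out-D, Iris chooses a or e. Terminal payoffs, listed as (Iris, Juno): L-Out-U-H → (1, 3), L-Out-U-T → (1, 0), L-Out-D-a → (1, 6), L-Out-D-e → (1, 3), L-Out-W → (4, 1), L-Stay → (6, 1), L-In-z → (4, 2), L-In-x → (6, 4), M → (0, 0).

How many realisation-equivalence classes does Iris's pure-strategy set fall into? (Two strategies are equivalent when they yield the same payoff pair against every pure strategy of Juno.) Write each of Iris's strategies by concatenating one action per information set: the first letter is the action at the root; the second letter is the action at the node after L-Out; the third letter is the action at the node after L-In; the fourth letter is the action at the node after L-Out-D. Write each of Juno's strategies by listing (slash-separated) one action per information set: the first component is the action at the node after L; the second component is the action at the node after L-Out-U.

Iris has 24 pure strategies: LUza, LUze, LUxa, LUxe, LDza, LDze, LDxa, LDxe, LWza, LWze, LWxa, LWxe, MUza, MUze, MUxa, MUxe, MDza, MDze, MDxa, MDxe, MWza, MWze, MWxa, MWxe. Columns: Out/H, Out/T, Stay/H, Stay/T, In/H, In/T.
{LUza, LUze} → row (1,3) (1,0) (6,1) (6,1) (4,2) (4,2)
{LUxa, LUxe} → row (1,3) (1,0) (6,1) (6,1) (6,4) (6,4)
{LDza} → row (1,6) (1,6) (6,1) (6,1) (4,2) (4,2)
{LDze} → row (1,3) (1,3) (6,1) (6,1) (4,2) (4,2)
{LDxa} → row (1,6) (1,6) (6,1) (6,1) (6,4) (6,4)
{LDxe} → row (1,3) (1,3) (6,1) (6,1) (6,4) (6,4)
{LWza, LWze} → row (4,1) (4,1) (6,1) (6,1) (4,2) (4,2)
{LWxa, LWxe} → row (4,1) (4,1) (6,1) (6,1) (6,4) (6,4)
{MUza, MUze, MUxa, MUxe, MDza, MDze, MDxa, MDxe, MWza, MWze, MWxa, MWxe} → row (0,0) (0,0) (0,0) (0,0) (0,0) (0,0)
That's 9 distinct rows out of 24 strategies.

9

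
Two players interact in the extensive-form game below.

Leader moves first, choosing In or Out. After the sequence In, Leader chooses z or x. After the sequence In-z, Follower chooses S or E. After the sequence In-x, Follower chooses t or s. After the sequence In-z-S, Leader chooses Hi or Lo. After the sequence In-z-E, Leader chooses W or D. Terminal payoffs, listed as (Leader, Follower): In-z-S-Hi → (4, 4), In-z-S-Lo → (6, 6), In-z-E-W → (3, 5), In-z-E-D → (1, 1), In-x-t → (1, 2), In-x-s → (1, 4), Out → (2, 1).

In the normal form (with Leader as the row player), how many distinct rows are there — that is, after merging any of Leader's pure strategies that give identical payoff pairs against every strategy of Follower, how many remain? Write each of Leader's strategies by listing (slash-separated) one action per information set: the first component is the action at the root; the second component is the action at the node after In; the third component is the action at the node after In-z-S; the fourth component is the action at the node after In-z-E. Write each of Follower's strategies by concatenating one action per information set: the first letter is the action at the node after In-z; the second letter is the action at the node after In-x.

6

Leader has 16 pure strategies: In/z/Hi/W, In/z/Hi/D, In/z/Lo/W, In/z/Lo/D, In/x/Hi/W, In/x/Hi/D, In/x/Lo/W, In/x/Lo/D, Out/z/Hi/W, Out/z/Hi/D, Out/z/Lo/W, Out/z/Lo/D, Out/x/Hi/W, Out/x/Hi/D, Out/x/Lo/W, Out/x/Lo/D. Columns: St, Ss, Et, Es.
{In/z/Hi/W} → row (4,4) (4,4) (3,5) (3,5)
{In/z/Hi/D} → row (4,4) (4,4) (1,1) (1,1)
{In/z/Lo/W} → row (6,6) (6,6) (3,5) (3,5)
{In/z/Lo/D} → row (6,6) (6,6) (1,1) (1,1)
{In/x/Hi/W, In/x/Hi/D, In/x/Lo/W, In/x/Lo/D} → row (1,2) (1,4) (1,2) (1,4)
{Out/z/Hi/W, Out/z/Hi/D, Out/z/Lo/W, Out/z/Lo/D, Out/x/Hi/W, Out/x/Hi/D, Out/x/Lo/W, Out/x/Lo/D} → row (2,1) (2,1) (2,1) (2,1)
That's 6 distinct rows out of 16 strategies.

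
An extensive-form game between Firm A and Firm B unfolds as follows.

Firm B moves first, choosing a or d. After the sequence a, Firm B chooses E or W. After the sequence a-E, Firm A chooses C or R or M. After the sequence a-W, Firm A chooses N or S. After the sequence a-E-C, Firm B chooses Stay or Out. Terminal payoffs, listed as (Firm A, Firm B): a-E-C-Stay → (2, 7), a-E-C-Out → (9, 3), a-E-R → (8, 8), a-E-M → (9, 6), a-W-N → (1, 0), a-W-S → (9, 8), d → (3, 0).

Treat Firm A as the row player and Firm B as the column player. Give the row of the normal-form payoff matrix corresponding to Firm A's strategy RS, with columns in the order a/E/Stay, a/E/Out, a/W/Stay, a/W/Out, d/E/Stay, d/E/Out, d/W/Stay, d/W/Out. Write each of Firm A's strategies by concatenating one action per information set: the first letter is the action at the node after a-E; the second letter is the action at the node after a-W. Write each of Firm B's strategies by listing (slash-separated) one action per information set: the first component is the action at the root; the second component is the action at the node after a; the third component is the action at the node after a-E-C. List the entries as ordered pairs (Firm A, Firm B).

(8,8) (8,8) (9,8) (9,8) (3,0) (3,0) (3,0) (3,0)

vs a/E/Stay: Firm B plays a → Firm B plays E at [a] → Firm A plays R at [a-E] → (8, 8)
vs a/E/Out: Firm B plays a → Firm B plays E at [a] → Firm A plays R at [a-E] → (8, 8)
vs a/W/Stay: Firm B plays a → Firm B plays W at [a] → Firm A plays S at [a-W] → (9, 8)
vs a/W/Out: Firm B plays a → Firm B plays W at [a] → Firm A plays S at [a-W] → (9, 8)
vs d/E/Stay: Firm B plays d → (3, 0)
vs d/E/Out: Firm B plays d → (3, 0)
vs d/W/Stay: Firm B plays d → (3, 0)
vs d/W/Out: Firm B plays d → (3, 0)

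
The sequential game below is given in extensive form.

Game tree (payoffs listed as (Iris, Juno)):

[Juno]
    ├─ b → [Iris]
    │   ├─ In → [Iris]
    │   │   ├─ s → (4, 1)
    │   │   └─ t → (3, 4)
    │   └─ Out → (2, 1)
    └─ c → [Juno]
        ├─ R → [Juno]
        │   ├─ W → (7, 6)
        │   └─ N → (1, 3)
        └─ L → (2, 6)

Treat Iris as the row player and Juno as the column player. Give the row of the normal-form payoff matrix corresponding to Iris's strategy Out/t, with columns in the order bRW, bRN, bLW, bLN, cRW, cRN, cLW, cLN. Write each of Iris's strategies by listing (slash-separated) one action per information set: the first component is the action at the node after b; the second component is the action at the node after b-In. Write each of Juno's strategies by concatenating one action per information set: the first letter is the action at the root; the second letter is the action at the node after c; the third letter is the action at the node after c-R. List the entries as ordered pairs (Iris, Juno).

vs bRW: Juno plays b → Iris plays Out at [b] → (2, 1)
vs bRN: Juno plays b → Iris plays Out at [b] → (2, 1)
vs bLW: Juno plays b → Iris plays Out at [b] → (2, 1)
vs bLN: Juno plays b → Iris plays Out at [b] → (2, 1)
vs cRW: Juno plays c → Juno plays R at [c] → Juno plays W at [c-R] → (7, 6)
vs cRN: Juno plays c → Juno plays R at [c] → Juno plays N at [c-R] → (1, 3)
vs cLW: Juno plays c → Juno plays L at [c] → (2, 6)
vs cLN: Juno plays c → Juno plays L at [c] → (2, 6)

(2,1) (2,1) (2,1) (2,1) (7,6) (1,3) (2,6) (2,6)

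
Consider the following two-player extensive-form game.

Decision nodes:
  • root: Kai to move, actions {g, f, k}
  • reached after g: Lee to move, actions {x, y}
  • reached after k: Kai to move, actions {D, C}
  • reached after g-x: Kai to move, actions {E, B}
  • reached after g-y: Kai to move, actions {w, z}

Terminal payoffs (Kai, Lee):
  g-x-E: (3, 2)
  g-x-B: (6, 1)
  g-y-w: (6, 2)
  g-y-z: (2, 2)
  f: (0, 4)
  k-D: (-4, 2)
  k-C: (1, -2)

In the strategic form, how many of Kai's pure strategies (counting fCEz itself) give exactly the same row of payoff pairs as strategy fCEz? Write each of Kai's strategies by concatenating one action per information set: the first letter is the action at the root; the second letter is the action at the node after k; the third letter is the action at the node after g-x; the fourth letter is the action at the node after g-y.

Row for fCEz (columns x, y): (0,4) (0,4).
Under fCEz, Kai's choice at the node after k and at the node after g-x and at the node after g-y can never be reached regardless of what Lee does, so varying those choices leaves every outcome unchanged.
Holding the reachable choices fixed and varying the unreachable ones freely already gives 2 × 2 × 2 = 8 equivalent strategies.
No other strategy reproduces this row, so those 8 are the full class: fDEw, fDEz, fDBw, fDBz, fCEw, fCEz, fCBw, fCBz.

8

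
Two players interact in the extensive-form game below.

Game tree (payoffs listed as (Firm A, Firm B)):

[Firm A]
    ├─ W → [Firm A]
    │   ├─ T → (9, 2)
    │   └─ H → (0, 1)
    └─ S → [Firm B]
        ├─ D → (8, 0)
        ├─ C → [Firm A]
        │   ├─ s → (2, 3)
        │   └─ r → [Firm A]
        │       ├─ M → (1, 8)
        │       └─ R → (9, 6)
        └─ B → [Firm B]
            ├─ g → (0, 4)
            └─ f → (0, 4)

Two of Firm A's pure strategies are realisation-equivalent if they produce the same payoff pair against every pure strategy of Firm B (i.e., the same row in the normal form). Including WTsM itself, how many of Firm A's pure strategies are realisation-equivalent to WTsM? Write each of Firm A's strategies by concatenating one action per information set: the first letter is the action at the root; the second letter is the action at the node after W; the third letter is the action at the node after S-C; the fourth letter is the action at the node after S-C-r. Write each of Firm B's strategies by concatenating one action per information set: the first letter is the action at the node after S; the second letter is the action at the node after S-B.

Row for WTsM (columns Dg, Df, Cg, Cf, Bg, Bf): (9,2) (9,2) (9,2) (9,2) (9,2) (9,2).
Under WTsM, Firm A's choice at the node after S-C and at the node after S-C-r can never be reached regardless of what Firm B does, so varying those choices leaves every outcome unchanged.
Holding the reachable choices fixed and varying the unreachable ones freely already gives 2 × 2 = 4 equivalent strategies.
No other strategy reproduces this row, so those 4 are the full class: WTsM, WTsR, WTrM, WTrR.

4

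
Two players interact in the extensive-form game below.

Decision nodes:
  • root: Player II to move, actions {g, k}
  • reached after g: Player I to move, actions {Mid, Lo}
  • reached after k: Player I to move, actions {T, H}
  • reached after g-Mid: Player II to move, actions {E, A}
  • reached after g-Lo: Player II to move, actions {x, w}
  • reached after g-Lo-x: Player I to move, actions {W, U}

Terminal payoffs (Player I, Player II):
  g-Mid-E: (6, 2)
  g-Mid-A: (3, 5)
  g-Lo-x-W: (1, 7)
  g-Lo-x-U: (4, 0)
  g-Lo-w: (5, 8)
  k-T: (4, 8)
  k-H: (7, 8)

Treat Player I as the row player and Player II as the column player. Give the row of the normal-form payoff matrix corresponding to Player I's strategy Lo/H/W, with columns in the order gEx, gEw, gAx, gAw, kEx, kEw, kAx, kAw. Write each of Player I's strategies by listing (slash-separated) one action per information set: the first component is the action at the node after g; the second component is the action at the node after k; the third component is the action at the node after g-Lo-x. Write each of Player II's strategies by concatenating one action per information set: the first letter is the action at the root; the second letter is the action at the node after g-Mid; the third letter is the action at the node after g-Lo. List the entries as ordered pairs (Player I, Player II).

vs gEx: Player II plays g → Player I plays Lo at [g] → Player II plays x at [g-Lo] → Player I plays W at [g-Lo-x] → (1, 7)
vs gEw: Player II plays g → Player I plays Lo at [g] → Player II plays w at [g-Lo] → (5, 8)
vs gAx: Player II plays g → Player I plays Lo at [g] → Player II plays x at [g-Lo] → Player I plays W at [g-Lo-x] → (1, 7)
vs gAw: Player II plays g → Player I plays Lo at [g] → Player II plays w at [g-Lo] → (5, 8)
vs kEx: Player II plays k → Player I plays H at [k] → (7, 8)
vs kEw: Player II plays k → Player I plays H at [k] → (7, 8)
vs kAx: Player II plays k → Player I plays H at [k] → (7, 8)
vs kAw: Player II plays k → Player I plays H at [k] → (7, 8)

(1,7) (5,8) (1,7) (5,8) (7,8) (7,8) (7,8) (7,8)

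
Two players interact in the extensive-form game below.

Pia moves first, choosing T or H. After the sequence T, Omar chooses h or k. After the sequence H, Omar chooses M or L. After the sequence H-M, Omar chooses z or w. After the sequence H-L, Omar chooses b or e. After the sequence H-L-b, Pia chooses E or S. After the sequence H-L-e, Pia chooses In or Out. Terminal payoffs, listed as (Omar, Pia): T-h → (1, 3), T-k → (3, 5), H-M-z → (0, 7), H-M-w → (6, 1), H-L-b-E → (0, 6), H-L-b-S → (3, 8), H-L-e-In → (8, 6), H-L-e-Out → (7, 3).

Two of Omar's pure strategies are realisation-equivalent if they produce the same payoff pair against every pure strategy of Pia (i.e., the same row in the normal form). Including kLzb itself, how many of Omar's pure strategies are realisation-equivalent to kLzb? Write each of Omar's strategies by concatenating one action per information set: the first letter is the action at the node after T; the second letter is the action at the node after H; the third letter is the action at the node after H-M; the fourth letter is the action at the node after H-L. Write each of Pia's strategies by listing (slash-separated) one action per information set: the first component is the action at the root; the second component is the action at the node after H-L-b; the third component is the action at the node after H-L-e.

2

Row for kLzb (columns T/E/In, T/E/Out, T/S/In, T/S/Out, H/E/In, H/E/Out, H/S/In, H/S/Out): (3,5) (3,5) (3,5) (3,5) (0,6) (0,6) (3,8) (3,8).
Under kLzb, Omar's choice at the node after H-M can never be reached regardless of what Pia does, so varying those choices leaves every outcome unchanged.
Holding the reachable choices fixed and varying the unreachable one freely already gives 2 equivalent strategies.
No other strategy reproduces this row, so those 2 are the full class: kLzb, kLwb.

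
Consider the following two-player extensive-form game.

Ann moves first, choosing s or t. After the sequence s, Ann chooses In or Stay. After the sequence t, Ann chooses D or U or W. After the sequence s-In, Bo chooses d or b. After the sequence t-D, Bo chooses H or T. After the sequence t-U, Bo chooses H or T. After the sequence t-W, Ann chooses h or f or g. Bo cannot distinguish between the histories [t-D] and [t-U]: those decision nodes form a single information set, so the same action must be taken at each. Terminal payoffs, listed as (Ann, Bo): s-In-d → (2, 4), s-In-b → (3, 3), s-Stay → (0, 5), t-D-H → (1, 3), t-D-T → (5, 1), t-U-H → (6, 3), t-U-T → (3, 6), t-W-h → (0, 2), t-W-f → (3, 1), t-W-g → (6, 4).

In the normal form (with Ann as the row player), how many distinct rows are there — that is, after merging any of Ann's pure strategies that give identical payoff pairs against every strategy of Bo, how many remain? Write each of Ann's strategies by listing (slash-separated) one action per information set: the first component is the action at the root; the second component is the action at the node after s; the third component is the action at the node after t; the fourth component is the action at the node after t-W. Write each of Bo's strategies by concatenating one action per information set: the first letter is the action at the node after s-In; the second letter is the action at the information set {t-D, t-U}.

7

Ann has 36 pure strategies: s/In/D/h, s/In/D/f, s/In/D/g, s/In/U/h, s/In/U/f, s/In/U/g, s/In/W/h, s/In/W/f, s/In/W/g, s/Stay/D/h, s/Stay/D/f, s/Stay/D/g, s/Stay/U/h, s/Stay/U/f, s/Stay/U/g, s/Stay/W/h, s/Stay/W/f, s/Stay/W/g, t/In/D/h, t/In/D/f, t/In/D/g, t/In/U/h, t/In/U/f, t/In/U/g, t/In/W/h, t/In/W/f, t/In/W/g, t/Stay/D/h, t/Stay/D/f, t/Stay/D/g, t/Stay/U/h, t/Stay/U/f, t/Stay/U/g, t/Stay/W/h, t/Stay/W/f, t/Stay/W/g. Columns: dH, dT, bH, bT.
{s/In/D/h, s/In/D/f, s/In/D/g, s/In/U/h, s/In/U/f, s/In/U/g, s/In/W/h, s/In/W/f, s/In/W/g} → row (2,4) (2,4) (3,3) (3,3)
{s/Stay/D/h, s/Stay/D/f, s/Stay/D/g, s/Stay/U/h, s/Stay/U/f, s/Stay/U/g, s/Stay/W/h, s/Stay/W/f, s/Stay/W/g} → row (0,5) (0,5) (0,5) (0,5)
{t/In/D/h, t/In/D/f, t/In/D/g, t/Stay/D/h, t/Stay/D/f, t/Stay/D/g} → row (1,3) (5,1) (1,3) (5,1)
{t/In/U/h, t/In/U/f, t/In/U/g, t/Stay/U/h, t/Stay/U/f, t/Stay/U/g} → row (6,3) (3,6) (6,3) (3,6)
{t/In/W/h, t/Stay/W/h} → row (0,2) (0,2) (0,2) (0,2)
{t/In/W/f, t/Stay/W/f} → row (3,1) (3,1) (3,1) (3,1)
{t/In/W/g, t/Stay/W/g} → row (6,4) (6,4) (6,4) (6,4)
That's 7 distinct rows out of 36 strategies.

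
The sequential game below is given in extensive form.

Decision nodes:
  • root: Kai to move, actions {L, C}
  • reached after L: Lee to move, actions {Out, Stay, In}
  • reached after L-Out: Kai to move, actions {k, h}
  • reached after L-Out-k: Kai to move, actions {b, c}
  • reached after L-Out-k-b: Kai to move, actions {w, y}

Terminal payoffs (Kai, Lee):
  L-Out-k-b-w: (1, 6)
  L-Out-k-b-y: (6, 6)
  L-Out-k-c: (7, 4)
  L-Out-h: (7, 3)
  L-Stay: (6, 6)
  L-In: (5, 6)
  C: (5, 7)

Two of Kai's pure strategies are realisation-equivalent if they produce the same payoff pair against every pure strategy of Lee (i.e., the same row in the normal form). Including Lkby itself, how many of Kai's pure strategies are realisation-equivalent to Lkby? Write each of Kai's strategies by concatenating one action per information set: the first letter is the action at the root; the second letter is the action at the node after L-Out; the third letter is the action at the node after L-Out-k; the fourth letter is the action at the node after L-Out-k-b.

1

Row for Lkby (columns Out, Stay, In): (6,6) (6,6) (5,6).
Every one of Kai's information sets is on the play path for some reply by Lee when Kai follows Lkby.
Changing the action at any of them therefore changes at least one column, so only Lkby itself gives this row.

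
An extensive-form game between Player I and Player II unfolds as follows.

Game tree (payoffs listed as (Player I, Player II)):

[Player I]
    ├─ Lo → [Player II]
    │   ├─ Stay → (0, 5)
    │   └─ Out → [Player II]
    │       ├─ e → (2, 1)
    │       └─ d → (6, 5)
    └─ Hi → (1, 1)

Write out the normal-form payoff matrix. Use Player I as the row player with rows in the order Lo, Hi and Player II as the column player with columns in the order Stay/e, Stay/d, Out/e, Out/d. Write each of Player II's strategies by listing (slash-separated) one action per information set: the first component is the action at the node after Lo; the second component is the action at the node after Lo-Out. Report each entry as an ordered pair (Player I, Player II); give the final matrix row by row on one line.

Row Lo: Stay/e→(0,5), Stay/d→(0,5), Out/e→(2,1), Out/d→(6,5)
Row Hi: Stay/e→(1,1), Stay/d→(1,1), Out/e→(1,1), Out/d→(1,1)

Lo: (0,5) (0,5) (2,1) (6,5) | Hi: (1,1) (1,1) (1,1) (1,1)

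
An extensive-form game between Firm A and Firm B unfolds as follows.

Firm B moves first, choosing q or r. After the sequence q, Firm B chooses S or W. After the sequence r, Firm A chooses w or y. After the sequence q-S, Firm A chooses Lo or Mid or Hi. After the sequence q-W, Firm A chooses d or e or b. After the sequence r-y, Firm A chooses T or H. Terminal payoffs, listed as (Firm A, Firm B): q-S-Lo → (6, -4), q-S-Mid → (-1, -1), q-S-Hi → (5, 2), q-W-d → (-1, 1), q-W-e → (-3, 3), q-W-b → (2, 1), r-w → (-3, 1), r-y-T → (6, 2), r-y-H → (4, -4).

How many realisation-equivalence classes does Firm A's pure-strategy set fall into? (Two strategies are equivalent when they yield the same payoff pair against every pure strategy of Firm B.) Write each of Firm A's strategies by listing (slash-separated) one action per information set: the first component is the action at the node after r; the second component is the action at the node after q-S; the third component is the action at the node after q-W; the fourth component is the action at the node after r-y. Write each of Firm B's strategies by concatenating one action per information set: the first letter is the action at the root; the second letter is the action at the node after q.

27

Firm A has 36 pure strategies: w/Lo/d/T, w/Lo/d/H, w/Lo/e/T, w/Lo/e/H, w/Lo/b/T, w/Lo/b/H, w/Mid/d/T, w/Mid/d/H, w/Mid/e/T, w/Mid/e/H, w/Mid/b/T, w/Mid/b/H, w/Hi/d/T, w/Hi/d/H, w/Hi/e/T, w/Hi/e/H, w/Hi/b/T, w/Hi/b/H, y/Lo/d/T, y/Lo/d/H, y/Lo/e/T, y/Lo/e/H, y/Lo/b/T, y/Lo/b/H, y/Mid/d/T, y/Mid/d/H, y/Mid/e/T, y/Mid/e/H, y/Mid/b/T, y/Mid/b/H, y/Hi/d/T, y/Hi/d/H, y/Hi/e/T, y/Hi/e/H, y/Hi/b/T, y/Hi/b/H. Columns: qS, qW, rS, rW.
{w/Lo/d/T, w/Lo/d/H} → row (6,-4) (-1,1) (-3,1) (-3,1)
{w/Lo/e/T, w/Lo/e/H} → row (6,-4) (-3,3) (-3,1) (-3,1)
{w/Lo/b/T, w/Lo/b/H} → row (6,-4) (2,1) (-3,1) (-3,1)
{w/Mid/d/T, w/Mid/d/H} → row (-1,-1) (-1,1) (-3,1) (-3,1)
{w/Mid/e/T, w/Mid/e/H} → row (-1,-1) (-3,3) (-3,1) (-3,1)
{w/Mid/b/T, w/Mid/b/H} → row (-1,-1) (2,1) (-3,1) (-3,1)
{w/Hi/d/T, w/Hi/d/H} → row (5,2) (-1,1) (-3,1) (-3,1)
{w/Hi/e/T, w/Hi/e/H} → row (5,2) (-3,3) (-3,1) (-3,1)
{w/Hi/b/T, w/Hi/b/H} → row (5,2) (2,1) (-3,1) (-3,1)
{y/Lo/d/T} → row (6,-4) (-1,1) (6,2) (6,2)
{y/Lo/d/H} → row (6,-4) (-1,1) (4,-4) (4,-4)
{y/Lo/e/T} → row (6,-4) (-3,3) (6,2) (6,2)
{y/Lo/e/H} → row (6,-4) (-3,3) (4,-4) (4,-4)
{y/Lo/b/T} → row (6,-4) (2,1) (6,2) (6,2)
{y/Lo/b/H} → row (6,-4) (2,1) (4,-4) (4,-4)
{y/Mid/d/T} → row (-1,-1) (-1,1) (6,2) (6,2)
{y/Mid/d/H} → row (-1,-1) (-1,1) (4,-4) (4,-4)
{y/Mid/e/T} → row (-1,-1) (-3,3) (6,2) (6,2)
{y/Mid/e/H} → row (-1,-1) (-3,3) (4,-4) (4,-4)
{y/Mid/b/T} → row (-1,-1) (2,1) (6,2) (6,2)
{y/Mid/b/H} → row (-1,-1) (2,1) (4,-4) (4,-4)
{y/Hi/d/T} → row (5,2) (-1,1) (6,2) (6,2)
{y/Hi/d/H} → row (5,2) (-1,1) (4,-4) (4,-4)
{y/Hi/e/T} → row (5,2) (-3,3) (6,2) (6,2)
{y/Hi/e/H} → row (5,2) (-3,3) (4,-4) (4,-4)
{y/Hi/b/T} → row (5,2) (2,1) (6,2) (6,2)
{y/Hi/b/H} → row (5,2) (2,1) (4,-4) (4,-4)
That's 27 distinct rows out of 36 strategies.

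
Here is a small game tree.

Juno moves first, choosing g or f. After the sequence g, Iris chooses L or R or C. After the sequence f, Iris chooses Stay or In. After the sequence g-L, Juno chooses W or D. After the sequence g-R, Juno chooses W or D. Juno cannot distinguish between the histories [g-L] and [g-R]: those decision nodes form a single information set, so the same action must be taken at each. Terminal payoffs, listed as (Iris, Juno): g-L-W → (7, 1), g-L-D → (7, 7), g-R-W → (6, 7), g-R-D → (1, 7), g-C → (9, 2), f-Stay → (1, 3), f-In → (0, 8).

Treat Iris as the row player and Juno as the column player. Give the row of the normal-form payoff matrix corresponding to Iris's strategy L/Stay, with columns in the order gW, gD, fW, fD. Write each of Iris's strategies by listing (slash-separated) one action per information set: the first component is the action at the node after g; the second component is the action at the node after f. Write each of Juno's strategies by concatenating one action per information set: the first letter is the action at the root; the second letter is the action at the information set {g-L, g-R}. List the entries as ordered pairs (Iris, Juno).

vs gW: Juno plays g → Iris plays L at [g] → Juno plays W at [g-L] → (7, 1)
vs gD: Juno plays g → Iris plays L at [g] → Juno plays D at [g-L] → (7, 7)
vs fW: Juno plays f → Iris plays Stay at [f] → (1, 3)
vs fD: Juno plays f → Iris plays Stay at [f] → (1, 3)

(7,1) (7,7) (1,3) (1,3)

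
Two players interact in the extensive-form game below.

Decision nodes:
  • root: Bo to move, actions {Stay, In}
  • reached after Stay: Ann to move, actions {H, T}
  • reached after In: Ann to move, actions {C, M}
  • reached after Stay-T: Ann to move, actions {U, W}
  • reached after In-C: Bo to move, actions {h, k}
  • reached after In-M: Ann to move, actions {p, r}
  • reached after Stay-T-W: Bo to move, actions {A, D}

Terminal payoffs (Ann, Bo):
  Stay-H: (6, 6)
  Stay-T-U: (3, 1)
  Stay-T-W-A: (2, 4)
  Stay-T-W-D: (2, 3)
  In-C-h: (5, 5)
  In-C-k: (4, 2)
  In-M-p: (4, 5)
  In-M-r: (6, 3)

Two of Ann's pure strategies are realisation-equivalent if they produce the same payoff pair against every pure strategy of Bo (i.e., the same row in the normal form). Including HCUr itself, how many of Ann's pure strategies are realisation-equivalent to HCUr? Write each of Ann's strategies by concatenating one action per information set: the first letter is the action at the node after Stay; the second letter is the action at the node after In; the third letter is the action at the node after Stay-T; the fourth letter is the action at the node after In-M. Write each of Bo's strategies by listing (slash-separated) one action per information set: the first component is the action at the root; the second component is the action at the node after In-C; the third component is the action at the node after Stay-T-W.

Row for HCUr (columns Stay/h/A, Stay/h/D, Stay/k/A, Stay/k/D, In/h/A, In/h/D, In/k/A, In/k/D): (6,6) (6,6) (6,6) (6,6) (5,5) (5,5) (4,2) (4,2).
Under HCUr, Ann's choice at the node after Stay-T and at the node after In-M can never be reached regardless of what Bo does, so varying those choices leaves every outcome unchanged.
Holding the reachable choices fixed and varying the unreachable ones freely already gives 2 × 2 = 4 equivalent strategies.
No other strategy reproduces this row, so those 4 are the full class: HCUp, HCUr, HCWp, HCWr.

4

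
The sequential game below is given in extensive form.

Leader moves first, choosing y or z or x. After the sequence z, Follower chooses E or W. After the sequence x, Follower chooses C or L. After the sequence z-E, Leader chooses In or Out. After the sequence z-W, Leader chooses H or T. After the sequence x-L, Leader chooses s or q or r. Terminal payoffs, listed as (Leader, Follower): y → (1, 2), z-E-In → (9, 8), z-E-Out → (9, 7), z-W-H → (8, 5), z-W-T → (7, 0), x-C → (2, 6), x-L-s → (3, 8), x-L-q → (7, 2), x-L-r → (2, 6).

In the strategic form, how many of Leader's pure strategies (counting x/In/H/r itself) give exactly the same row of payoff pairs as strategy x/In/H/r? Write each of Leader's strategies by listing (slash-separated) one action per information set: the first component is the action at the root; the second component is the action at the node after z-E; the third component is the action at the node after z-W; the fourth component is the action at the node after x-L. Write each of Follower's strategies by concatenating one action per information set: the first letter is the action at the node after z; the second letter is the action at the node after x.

Row for x/In/H/r (columns EC, EL, WC, WL): (2,6) (2,6) (2,6) (2,6).
Under x/In/H/r, Leader's choice at the node after z-E and at the node after z-W can never be reached regardless of what Follower does, so varying those choices leaves every outcome unchanged.
Holding the reachable choices fixed and varying the unreachable ones freely already gives 2 × 2 = 4 equivalent strategies.
No other strategy reproduces this row, so those 4 are the full class: x/In/H/r, x/In/T/r, x/Out/H/r, x/Out/T/r.

4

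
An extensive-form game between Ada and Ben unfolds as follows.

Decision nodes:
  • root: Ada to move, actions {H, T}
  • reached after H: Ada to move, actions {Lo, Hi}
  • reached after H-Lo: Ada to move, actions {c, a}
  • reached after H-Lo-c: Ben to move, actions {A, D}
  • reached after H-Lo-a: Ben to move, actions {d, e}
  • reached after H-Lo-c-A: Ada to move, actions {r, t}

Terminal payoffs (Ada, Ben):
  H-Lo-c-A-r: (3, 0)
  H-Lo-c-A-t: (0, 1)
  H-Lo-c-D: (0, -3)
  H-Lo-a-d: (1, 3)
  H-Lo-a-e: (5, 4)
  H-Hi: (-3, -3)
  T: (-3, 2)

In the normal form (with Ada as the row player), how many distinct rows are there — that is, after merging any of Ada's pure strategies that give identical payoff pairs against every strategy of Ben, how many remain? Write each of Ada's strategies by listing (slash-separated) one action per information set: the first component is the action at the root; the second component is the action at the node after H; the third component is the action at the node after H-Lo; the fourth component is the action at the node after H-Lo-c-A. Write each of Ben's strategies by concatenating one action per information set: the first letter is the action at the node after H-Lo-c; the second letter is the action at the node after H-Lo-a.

5

Ada has 16 pure strategies: H/Lo/c/r, H/Lo/c/t, H/Lo/a/r, H/Lo/a/t, H/Hi/c/r, H/Hi/c/t, H/Hi/a/r, H/Hi/a/t, T/Lo/c/r, T/Lo/c/t, T/Lo/a/r, T/Lo/a/t, T/Hi/c/r, T/Hi/c/t, T/Hi/a/r, T/Hi/a/t. Columns: Ad, Ae, Dd, De.
{H/Lo/c/r} → row (3,0) (3,0) (0,-3) (0,-3)
{H/Lo/c/t} → row (0,1) (0,1) (0,-3) (0,-3)
{H/Lo/a/r, H/Lo/a/t} → row (1,3) (5,4) (1,3) (5,4)
{H/Hi/c/r, H/Hi/c/t, H/Hi/a/r, H/Hi/a/t} → row (-3,-3) (-3,-3) (-3,-3) (-3,-3)
{T/Lo/c/r, T/Lo/c/t, T/Lo/a/r, T/Lo/a/t, T/Hi/c/r, T/Hi/c/t, T/Hi/a/r, T/Hi/a/t} → row (-3,2) (-3,2) (-3,2) (-3,2)
That's 5 distinct rows out of 16 strategies.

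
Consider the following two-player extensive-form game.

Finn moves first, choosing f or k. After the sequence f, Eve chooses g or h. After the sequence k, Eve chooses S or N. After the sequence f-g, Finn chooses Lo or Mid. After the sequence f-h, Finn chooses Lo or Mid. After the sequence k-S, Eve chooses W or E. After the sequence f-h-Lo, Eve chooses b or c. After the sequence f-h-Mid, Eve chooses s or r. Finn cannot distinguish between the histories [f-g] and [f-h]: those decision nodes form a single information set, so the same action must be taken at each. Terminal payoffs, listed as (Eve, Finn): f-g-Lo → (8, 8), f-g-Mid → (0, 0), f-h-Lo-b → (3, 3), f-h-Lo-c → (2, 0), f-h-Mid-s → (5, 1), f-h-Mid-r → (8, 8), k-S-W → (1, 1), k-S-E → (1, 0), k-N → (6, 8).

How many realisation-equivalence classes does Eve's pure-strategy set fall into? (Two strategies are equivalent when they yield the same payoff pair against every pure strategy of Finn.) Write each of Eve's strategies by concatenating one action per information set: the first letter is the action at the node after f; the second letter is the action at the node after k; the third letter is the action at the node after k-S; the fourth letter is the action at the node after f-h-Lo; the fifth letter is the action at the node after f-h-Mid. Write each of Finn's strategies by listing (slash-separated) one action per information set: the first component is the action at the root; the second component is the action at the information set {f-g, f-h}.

Eve has 32 pure strategies: gSWbs, gSWbr, gSWcs, gSWcr, gSEbs, gSEbr, gSEcs, gSEcr, gNWbs, gNWbr, gNWcs, gNWcr, gNEbs, gNEbr, gNEcs, gNEcr, hSWbs, hSWbr, hSWcs, hSWcr, hSEbs, hSEbr, hSEcs, hSEcr, hNWbs, hNWbr, hNWcs, hNWcr, hNEbs, hNEbr, hNEcs, hNEcr. Columns: f/Lo, f/Mid, k/Lo, k/Mid.
{gSWbs, gSWbr, gSWcs, gSWcr} → row (8,8) (0,0) (1,1) (1,1)
{gSEbs, gSEbr, gSEcs, gSEcr} → row (8,8) (0,0) (1,0) (1,0)
{gNWbs, gNWbr, gNWcs, gNWcr, gNEbs, gNEbr, gNEcs, gNEcr} → row (8,8) (0,0) (6,8) (6,8)
{hSWbs} → row (3,3) (5,1) (1,1) (1,1)
{hSWbr} → row (3,3) (8,8) (1,1) (1,1)
{hSWcs} → row (2,0) (5,1) (1,1) (1,1)
{hSWcr} → row (2,0) (8,8) (1,1) (1,1)
{hSEbs} → row (3,3) (5,1) (1,0) (1,0)
{hSEbr} → row (3,3) (8,8) (1,0) (1,0)
{hSEcs} → row (2,0) (5,1) (1,0) (1,0)
{hSEcr} → row (2,0) (8,8) (1,0) (1,0)
{hNWbs, hNEbs} → row (3,3) (5,1) (6,8) (6,8)
{hNWbr, hNEbr} → row (3,3) (8,8) (6,8) (6,8)
{hNWcs, hNEcs} → row (2,0) (5,1) (6,8) (6,8)
{hNWcr, hNEcr} → row (2,0) (8,8) (6,8) (6,8)
That's 15 distinct rows out of 32 strategies.

15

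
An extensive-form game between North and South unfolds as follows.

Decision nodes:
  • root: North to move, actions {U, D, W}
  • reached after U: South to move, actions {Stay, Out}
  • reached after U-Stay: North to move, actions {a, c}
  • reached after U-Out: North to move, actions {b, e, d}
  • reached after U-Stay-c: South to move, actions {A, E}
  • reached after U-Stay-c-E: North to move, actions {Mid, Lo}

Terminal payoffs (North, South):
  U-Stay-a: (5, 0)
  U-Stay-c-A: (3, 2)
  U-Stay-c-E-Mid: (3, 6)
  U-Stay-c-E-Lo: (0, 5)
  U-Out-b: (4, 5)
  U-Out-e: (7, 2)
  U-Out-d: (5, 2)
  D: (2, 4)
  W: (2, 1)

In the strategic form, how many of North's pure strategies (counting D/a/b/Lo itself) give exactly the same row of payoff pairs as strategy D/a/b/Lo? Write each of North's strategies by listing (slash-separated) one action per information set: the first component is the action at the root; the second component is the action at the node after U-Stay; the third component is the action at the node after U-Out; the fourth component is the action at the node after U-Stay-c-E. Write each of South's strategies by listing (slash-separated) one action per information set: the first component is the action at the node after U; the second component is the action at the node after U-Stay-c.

12

Row for D/a/b/Lo (columns Stay/A, Stay/E, Out/A, Out/E): (2,4) (2,4) (2,4) (2,4).
Under D/a/b/Lo, North's choice at the node after U-Stay and at the node after U-Out and at the node after U-Stay-c-E can never be reached regardless of what South does, so varying those choices leaves every outcome unchanged.
Holding the reachable choices fixed and varying the unreachable ones freely already gives 2 × 3 × 2 = 12 equivalent strategies.
No other strategy reproduces this row, so those 12 are the full class: D/a/b/Mid, D/a/b/Lo, D/a/e/Mid, D/a/e/Lo, D/a/d/Mid, D/a/d/Lo, D/c/b/Mid, D/c/b/Lo, D/c/e/Mid, D/c/e/Lo, D/c/d/Mid, D/c/d/Lo.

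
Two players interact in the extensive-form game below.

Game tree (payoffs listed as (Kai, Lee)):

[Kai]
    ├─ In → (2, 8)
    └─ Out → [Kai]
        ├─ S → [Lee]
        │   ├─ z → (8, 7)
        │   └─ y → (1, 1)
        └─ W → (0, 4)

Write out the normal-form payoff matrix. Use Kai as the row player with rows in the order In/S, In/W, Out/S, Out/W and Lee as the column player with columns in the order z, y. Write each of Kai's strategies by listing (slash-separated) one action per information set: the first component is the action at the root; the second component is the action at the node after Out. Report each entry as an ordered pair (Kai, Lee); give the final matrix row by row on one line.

             z        y
 In/S    (2,8)    (2,8)
 In/W    (2,8)    (2,8)
Out/S    (8,7)    (1,1)
Out/W    (0,4)    (0,4)

In/S: (2,8) (2,8) | In/W: (2,8) (2,8) | Out/S: (8,7) (1,1) | Out/W: (0,4) (0,4)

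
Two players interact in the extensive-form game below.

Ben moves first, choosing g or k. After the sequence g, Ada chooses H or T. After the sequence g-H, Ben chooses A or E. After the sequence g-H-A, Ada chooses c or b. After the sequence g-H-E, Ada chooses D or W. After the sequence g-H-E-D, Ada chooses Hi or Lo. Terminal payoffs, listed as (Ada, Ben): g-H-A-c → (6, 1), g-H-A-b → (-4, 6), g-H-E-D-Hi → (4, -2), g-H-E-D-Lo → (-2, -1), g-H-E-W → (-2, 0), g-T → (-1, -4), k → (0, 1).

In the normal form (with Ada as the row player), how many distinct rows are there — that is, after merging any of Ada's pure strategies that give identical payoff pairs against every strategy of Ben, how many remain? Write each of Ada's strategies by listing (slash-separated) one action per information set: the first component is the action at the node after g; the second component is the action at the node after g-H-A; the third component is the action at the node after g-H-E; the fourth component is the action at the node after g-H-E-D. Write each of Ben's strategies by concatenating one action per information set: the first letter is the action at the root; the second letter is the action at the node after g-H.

7

Ada has 16 pure strategies: H/c/D/Hi, H/c/D/Lo, H/c/W/Hi, H/c/W/Lo, H/b/D/Hi, H/b/D/Lo, H/b/W/Hi, H/b/W/Lo, T/c/D/Hi, T/c/D/Lo, T/c/W/Hi, T/c/W/Lo, T/b/D/Hi, T/b/D/Lo, T/b/W/Hi, T/b/W/Lo. Columns: gA, gE, kA, kE.
{H/c/D/Hi} → row (6,1) (4,-2) (0,1) (0,1)
{H/c/D/Lo} → row (6,1) (-2,-1) (0,1) (0,1)
{H/c/W/Hi, H/c/W/Lo} → row (6,1) (-2,0) (0,1) (0,1)
{H/b/D/Hi} → row (-4,6) (4,-2) (0,1) (0,1)
{H/b/D/Lo} → row (-4,6) (-2,-1) (0,1) (0,1)
{H/b/W/Hi, H/b/W/Lo} → row (-4,6) (-2,0) (0,1) (0,1)
{T/c/D/Hi, T/c/D/Lo, T/c/W/Hi, T/c/W/Lo, T/b/D/Hi, T/b/D/Lo, T/b/W/Hi, T/b/W/Lo} → row (-1,-4) (-1,-4) (0,1) (0,1)
That's 7 distinct rows out of 16 strategies.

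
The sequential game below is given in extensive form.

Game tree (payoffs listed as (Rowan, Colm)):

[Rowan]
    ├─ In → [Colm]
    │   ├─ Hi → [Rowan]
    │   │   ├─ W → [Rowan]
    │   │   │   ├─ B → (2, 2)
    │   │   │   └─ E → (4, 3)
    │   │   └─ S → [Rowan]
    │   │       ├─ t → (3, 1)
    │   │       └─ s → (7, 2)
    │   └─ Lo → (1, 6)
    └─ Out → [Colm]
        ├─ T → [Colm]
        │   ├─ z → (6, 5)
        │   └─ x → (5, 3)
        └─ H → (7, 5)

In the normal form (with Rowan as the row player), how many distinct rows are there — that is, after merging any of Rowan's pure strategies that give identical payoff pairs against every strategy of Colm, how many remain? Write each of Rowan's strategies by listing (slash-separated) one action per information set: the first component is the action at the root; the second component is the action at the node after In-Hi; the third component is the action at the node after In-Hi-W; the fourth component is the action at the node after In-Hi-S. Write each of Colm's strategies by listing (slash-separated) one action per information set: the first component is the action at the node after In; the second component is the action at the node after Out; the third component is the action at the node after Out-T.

Rowan has 16 pure strategies: In/W/B/t, In/W/B/s, In/W/E/t, In/W/E/s, In/S/B/t, In/S/B/s, In/S/E/t, In/S/E/s, Out/W/B/t, Out/W/B/s, Out/W/E/t, Out/W/E/s, Out/S/B/t, Out/S/B/s, Out/S/E/t, Out/S/E/s. Columns: Hi/T/z, Hi/T/x, Hi/H/z, Hi/H/x, Lo/T/z, Lo/T/x, Lo/H/z, Lo/H/x.
{In/W/B/t, In/W/B/s} → row (2,2) (2,2) (2,2) (2,2) (1,6) (1,6) (1,6) (1,6)
{In/W/E/t, In/W/E/s} → row (4,3) (4,3) (4,3) (4,3) (1,6) (1,6) (1,6) (1,6)
{In/S/B/t, In/S/E/t} → row (3,1) (3,1) (3,1) (3,1) (1,6) (1,6) (1,6) (1,6)
{In/S/B/s, In/S/E/s} → row (7,2) (7,2) (7,2) (7,2) (1,6) (1,6) (1,6) (1,6)
{Out/W/B/t, Out/W/B/s, Out/W/E/t, Out/W/E/s, Out/S/B/t, Out/S/B/s, Out/S/E/t, Out/S/E/s} → row (6,5) (5,3) (7,5) (7,5) (6,5) (5,3) (7,5) (7,5)
That's 5 distinct rows out of 16 strategies.

5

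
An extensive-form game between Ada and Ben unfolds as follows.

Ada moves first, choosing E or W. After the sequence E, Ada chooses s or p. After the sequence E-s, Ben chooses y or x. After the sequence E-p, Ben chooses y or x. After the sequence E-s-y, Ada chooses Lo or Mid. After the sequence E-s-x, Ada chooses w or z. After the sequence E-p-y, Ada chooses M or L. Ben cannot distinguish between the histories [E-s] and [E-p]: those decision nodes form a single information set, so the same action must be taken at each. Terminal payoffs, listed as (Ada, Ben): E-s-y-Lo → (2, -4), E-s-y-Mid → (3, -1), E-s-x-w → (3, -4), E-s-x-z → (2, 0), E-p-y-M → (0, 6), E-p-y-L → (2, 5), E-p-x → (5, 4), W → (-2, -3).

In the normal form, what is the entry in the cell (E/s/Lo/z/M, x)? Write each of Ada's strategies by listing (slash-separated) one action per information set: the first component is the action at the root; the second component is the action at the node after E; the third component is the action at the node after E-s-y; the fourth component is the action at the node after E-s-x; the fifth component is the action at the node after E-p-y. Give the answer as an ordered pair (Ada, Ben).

Trace the play path from the root:
  Ada plays E
  Ada plays s at [E]
  Ben plays x at [E-s]
  Ada plays z at [E-s-x]
→ terminal payoff (2, 0).
(Ada's choice at the node after E-s-y is never reached on this path, so it doesn't affect the outcome.)

(2, 0)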